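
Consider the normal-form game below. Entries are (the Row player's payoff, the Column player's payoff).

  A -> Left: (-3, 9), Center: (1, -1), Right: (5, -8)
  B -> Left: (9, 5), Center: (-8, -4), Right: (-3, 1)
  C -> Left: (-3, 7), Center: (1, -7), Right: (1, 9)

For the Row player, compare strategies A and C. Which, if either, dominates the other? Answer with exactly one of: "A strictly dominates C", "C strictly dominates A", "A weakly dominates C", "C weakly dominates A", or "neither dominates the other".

Compare A to C across each opponent action: Left: -3=-3, Center: 1=1, Right: 5>1.
A is at least as good everywhere and strictly better somewhere (tied only at Left, Center), so A weakly but not strictly dominates C.

A weakly dominates C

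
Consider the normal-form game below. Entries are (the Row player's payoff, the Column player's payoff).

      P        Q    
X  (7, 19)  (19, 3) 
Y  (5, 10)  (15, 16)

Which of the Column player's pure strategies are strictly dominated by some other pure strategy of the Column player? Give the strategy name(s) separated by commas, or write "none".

none

P is not dominated — it holds its own against Q at X (19>3).
Q: no other strategy beats it everywhere (P at Y (16>10)).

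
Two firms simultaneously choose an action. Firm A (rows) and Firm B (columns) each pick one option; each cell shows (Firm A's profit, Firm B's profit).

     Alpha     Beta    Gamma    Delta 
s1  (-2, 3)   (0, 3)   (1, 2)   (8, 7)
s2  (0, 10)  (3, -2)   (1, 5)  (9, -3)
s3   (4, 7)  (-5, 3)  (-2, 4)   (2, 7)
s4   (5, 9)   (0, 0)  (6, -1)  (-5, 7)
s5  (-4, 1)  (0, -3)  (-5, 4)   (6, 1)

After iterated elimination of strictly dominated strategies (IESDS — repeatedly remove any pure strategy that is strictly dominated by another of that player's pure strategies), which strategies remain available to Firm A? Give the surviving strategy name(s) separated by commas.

s2, s3, s4

Row s5 is eliminated: s2 beats it against every remaining column (Alpha: 0>-4, Beta: 3>0, Gamma: 1>-5, Delta: 9>6).
Firm B's strategy Gamma is strictly dominated by Alpha (s1: 3>2, s2: 10>5, s3: 7>4, s4: 9>-1) and is removed.
For Firm A, s2 strictly dominates s1 on the remaining columns (Alpha: 0>-2, Beta: 3>0, Delta: 9>8); eliminate s1.
Firm B's strategy Beta is strictly dominated by Alpha (s2: 10>-2, s3: 7>3, s4: 9>0) and is removed.
Among the remaining strategies, none is strictly dominated by another pure strategy of the same player, so the elimination stops.
Surviving strategies — Firm A: {s2, s3, s4}; Firm B: {Alpha, Delta}.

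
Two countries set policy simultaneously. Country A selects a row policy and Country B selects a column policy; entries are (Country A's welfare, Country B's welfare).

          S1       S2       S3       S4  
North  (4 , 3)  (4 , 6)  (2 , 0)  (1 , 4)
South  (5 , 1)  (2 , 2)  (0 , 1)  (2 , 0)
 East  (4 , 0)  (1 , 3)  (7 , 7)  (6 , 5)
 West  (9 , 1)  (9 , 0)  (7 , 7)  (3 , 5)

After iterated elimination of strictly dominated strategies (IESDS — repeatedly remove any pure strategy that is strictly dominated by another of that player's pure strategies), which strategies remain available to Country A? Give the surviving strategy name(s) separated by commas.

For Country A, West strictly dominates North on the remaining columns (S1: 9>4, S2: 9>4, S3: 7>2, S4: 3>1); eliminate North.
For Country A, West strictly dominates South on the remaining columns (S1: 9>5, S2: 9>2, S3: 7>0, S4: 3>2); eliminate South.
Country B's strategy S1 is strictly dominated by S3 (East: 7>0, West: 7>1) and is removed.
For Country B, S3 strictly dominates S2 on the remaining rows (East: 7>3, West: 7>0); eliminate S2.
Country B's strategy S4 is strictly dominated by S3 (East: 7>5, West: 7>5) and is removed.
Among the remaining strategies, none is strictly dominated by another pure strategy of the same player, so the elimination stops.
Surviving strategies — Country A: {East, West}; Country B: {S3}.

East, West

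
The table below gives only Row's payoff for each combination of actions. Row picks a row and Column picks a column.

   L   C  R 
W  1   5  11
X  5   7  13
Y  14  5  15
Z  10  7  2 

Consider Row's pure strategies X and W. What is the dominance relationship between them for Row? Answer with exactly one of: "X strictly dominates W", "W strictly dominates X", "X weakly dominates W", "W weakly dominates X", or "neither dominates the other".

X's payoffs vs W's, by Column's action — L: 5>1, C: 7>5, R: 13>11.
Every comparison favours X, so X strictly dominates W.

X strictly dominates W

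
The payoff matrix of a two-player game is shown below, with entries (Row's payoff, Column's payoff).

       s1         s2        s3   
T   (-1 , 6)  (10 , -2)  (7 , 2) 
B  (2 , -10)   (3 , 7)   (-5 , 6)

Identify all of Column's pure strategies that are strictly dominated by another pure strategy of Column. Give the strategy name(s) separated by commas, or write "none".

none

Nothing dominates s1: s2 at T (6>-2); s3 at T (6>2).
s2: no other strategy beats it everywhere (s1 at B (7>-10); s3 at B (7>6)).
Nothing dominates s3: s1 at B (6>-10); s2 at T (2>-2).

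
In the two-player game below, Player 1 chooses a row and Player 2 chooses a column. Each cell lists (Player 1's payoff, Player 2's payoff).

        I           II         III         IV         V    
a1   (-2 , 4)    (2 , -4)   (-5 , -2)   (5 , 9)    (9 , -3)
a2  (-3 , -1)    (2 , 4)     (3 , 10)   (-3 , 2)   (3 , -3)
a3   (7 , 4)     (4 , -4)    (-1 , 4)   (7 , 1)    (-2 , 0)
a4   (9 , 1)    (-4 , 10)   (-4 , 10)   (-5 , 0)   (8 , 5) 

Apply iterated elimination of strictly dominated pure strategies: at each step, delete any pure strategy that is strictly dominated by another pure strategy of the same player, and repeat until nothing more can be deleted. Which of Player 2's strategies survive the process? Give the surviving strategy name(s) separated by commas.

Column V is eliminated: III beats it against every remaining row (a1: -2>-3, a2: 10>-3, a3: 4>0, a4: 10>5).
Row a1 is eliminated: a3 beats it against every remaining column (I: 7>-2, II: 4>2, III: -1>-5, IV: 7>5).
Player 2's strategy IV is strictly dominated by III (a2: 10>2, a3: 4>1, a4: 10>0) and is removed.
Among the remaining strategies, none is strictly dominated by another pure strategy of the same player, so the elimination stops.
Surviving strategies — Player 1: {a2, a3, a4}; Player 2: {I, II, III}.

I, II, III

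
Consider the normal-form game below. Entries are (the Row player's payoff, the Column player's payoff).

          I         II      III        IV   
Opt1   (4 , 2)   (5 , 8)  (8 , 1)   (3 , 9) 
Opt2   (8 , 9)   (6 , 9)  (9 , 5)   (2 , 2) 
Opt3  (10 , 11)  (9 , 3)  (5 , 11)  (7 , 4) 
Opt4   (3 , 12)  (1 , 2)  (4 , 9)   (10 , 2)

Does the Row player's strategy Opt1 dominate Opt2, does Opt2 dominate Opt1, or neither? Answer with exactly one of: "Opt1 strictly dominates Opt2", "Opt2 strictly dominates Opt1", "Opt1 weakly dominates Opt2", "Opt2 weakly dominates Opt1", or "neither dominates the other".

neither dominates the other

Compare Opt1 to Opt2 across each choice by the Column player: I: 4<8, II: 5<6, III: 8<9, IV: 3>2.
Opt1 does better at IV but worse at I, II, III; neither strategy dominates the other.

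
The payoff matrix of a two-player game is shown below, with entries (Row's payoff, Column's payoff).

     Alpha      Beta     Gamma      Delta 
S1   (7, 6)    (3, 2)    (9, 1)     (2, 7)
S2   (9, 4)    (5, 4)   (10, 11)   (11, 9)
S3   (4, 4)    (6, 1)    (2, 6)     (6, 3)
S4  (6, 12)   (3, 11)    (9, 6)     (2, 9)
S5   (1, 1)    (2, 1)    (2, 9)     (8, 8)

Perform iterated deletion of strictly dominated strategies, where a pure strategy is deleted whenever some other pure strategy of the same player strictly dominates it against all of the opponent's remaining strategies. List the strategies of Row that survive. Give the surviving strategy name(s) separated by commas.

Row's strategy S1 is strictly dominated by S2 (Alpha: 9>7, Beta: 5>3, Gamma: 10>9, Delta: 11>2) and is removed.
Row S4 is eliminated: S2 beats it against every remaining column (Alpha: 9>6, Beta: 5>3, Gamma: 10>9, Delta: 11>2).
Row S5 is eliminated: S2 beats it against every remaining column (Alpha: 9>1, Beta: 5>2, Gamma: 10>2, Delta: 11>8).
For Column, Gamma strictly dominates Alpha on the remaining rows (S2: 11>4, S3: 6>4); eliminate Alpha.
Column Beta is eliminated: Gamma beats it against every remaining row (S2: 11>4, S3: 6>1).
For Row, S2 strictly dominates S3 on the remaining columns (Gamma: 10>2, Delta: 11>6); eliminate S3.
For Column, Gamma strictly dominates Delta on the remaining rows (S2: 11>9); eliminate Delta.
Among the remaining strategies, none is strictly dominated by another pure strategy of the same player, so the elimination stops.
Surviving strategies — Row: {S2}; Column: {Gamma}.

S2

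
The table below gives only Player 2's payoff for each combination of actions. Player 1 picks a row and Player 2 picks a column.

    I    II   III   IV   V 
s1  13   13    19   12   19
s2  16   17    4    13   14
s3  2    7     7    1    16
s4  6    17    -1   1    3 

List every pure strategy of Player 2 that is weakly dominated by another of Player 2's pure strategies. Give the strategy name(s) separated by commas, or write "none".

I is weakly dominated by II (s1: 13=13, s2: 17>16, s3: 7>2, s4: 17>6).
II is not dominated — it holds its own against I at s2 (17>16); III at s2 (17>4); IV at s1 (13>12); V at s2 (17>14).
III is weakly dominated by V (s1: 19=19, s2: 14>4, s3: 16>7, s4: 3>-1).
I weakly dominates IV — s1: 13>12, s2: 16>13, s3: 2>1, s4: 6>1.
Nothing dominates V: I at s1 (19>13); II at s1 (19>13); III at s2 (14>4); IV at s1 (19>12).

I, III, IV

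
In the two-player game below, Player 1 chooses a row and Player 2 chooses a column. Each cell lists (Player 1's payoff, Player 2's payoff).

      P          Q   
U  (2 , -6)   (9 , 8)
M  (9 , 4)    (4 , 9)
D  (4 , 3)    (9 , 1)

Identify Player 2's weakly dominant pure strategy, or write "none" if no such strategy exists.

P fails to dominate Q at U (-6<8).
Q fails to dominate P at D (1<3).
No single strategy dominates all the others.

none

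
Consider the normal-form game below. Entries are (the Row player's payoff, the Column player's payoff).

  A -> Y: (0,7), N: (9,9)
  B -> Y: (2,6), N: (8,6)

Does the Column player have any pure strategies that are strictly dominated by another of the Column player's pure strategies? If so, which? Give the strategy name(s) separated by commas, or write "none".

Nothing dominates Y: N at B (6=6).
N is not dominated — it holds its own against Y at A (9>7).

none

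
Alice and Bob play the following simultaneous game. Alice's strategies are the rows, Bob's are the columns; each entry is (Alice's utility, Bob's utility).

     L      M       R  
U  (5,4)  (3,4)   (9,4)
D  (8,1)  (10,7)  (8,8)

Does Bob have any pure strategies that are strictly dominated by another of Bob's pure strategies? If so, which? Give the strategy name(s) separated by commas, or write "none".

Nothing dominates L: M at U (4=4); R at U (4=4).
M: no other strategy beats it everywhere (L at U (4=4); R at U (4=4)).
Nothing dominates R: L at U (4=4); M at U (4=4).

none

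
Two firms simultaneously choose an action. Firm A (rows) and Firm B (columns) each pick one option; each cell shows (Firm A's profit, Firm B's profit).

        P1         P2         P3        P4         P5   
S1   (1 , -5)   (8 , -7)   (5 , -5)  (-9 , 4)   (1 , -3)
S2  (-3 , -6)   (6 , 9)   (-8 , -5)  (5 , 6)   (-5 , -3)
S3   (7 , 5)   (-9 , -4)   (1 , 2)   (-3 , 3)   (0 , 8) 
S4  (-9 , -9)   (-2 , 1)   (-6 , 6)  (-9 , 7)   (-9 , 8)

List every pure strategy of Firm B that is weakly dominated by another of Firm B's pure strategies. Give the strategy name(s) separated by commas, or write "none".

P1 is weakly dominated by P5 (S1: -3>-5, S2: -3>-6, S3: 8>5, S4: 8>-9).
P2: no other strategy beats it everywhere (P1 at S2 (9>-6); P3 at S2 (9>-5); P4 at S2 (9>6); P5 at S2 (9>-3)).
P3 is weakly dominated by P4 (S1: 4>-5, S2: 6>-5, S3: 3>2, S4: 7>6).
P4: no other strategy beats it everywhere (P1 at S1 (4>-5); P2 at S1 (4>-7); P3 at S1 (4>-5); P5 at S1 (4>-3)).
P5: no other strategy beats it everywhere (P1 at S1 (-3>-5); P2 at S1 (-3>-7); P3 at S1 (-3>-5); P4 at S3 (8>3)).

P1, P3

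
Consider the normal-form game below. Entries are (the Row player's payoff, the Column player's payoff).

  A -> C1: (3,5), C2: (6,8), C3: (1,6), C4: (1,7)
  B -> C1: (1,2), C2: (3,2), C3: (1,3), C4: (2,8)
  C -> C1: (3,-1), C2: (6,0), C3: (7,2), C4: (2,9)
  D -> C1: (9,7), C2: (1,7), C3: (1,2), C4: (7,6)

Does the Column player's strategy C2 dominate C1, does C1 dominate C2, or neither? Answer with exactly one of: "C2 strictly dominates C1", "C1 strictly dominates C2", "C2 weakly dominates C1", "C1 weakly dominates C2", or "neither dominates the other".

C2 weakly dominates C1

Compare C2 to C1 across every action of the Row player: A: 8>5, B: 2=2, C: 0>-1, D: 7=7.
C2 is at least as good everywhere and strictly better somewhere (tied only at B, D), so C2 weakly but not strictly dominates C1.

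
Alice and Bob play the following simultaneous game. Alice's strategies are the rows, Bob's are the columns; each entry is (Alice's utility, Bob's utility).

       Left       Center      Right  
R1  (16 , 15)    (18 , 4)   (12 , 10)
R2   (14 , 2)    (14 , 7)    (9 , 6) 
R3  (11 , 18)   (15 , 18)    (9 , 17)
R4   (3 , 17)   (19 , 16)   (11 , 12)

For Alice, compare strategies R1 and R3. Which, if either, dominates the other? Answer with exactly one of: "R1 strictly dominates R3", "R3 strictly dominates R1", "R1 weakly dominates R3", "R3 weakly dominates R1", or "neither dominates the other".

Compare R1 to R3 across each opponent action: Left: 16>11, Center: 18>15, Right: 12>9.
R1 gives a strictly higher payoff against each opponent action, so R1 strictly dominates R3.

R1 strictly dominates R3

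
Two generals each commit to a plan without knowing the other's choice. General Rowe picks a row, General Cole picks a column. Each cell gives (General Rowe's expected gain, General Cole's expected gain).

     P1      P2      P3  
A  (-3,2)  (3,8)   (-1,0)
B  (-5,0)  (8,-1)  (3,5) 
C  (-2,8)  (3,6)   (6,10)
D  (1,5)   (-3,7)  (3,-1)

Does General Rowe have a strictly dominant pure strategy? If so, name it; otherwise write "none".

A fails to dominate B at P2 (3<8).
B fails to dominate A at P1 (-5<-3).
C fails to dominate A at P2 (3=3).
D fails to dominate A at P2 (-3<3).
No single strategy dominates all the others.

none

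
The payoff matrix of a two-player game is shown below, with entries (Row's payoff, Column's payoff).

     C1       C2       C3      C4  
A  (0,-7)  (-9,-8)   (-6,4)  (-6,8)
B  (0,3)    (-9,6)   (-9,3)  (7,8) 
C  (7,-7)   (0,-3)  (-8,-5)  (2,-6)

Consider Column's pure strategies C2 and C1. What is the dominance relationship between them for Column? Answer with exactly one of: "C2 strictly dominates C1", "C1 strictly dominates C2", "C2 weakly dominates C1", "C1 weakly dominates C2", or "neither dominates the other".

Compare C2 to C1 across each choice by Row: A: -8<-7, B: 6>3, C: -3>-7.
C2 does better at B, C but worse at A; neither strategy dominates the other.

neither dominates the other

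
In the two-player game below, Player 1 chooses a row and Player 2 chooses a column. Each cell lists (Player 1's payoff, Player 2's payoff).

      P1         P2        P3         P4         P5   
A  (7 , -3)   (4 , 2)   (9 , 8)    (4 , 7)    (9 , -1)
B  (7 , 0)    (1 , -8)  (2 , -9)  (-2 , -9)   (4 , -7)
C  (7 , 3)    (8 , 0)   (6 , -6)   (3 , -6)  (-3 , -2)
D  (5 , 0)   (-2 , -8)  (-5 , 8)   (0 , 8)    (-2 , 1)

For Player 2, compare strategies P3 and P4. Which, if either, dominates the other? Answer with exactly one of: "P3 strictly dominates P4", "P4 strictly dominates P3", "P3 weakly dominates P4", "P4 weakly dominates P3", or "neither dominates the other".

Compare P3 to P4 across every action of Player 1: A: 8>7, B: -9=-9, C: -6=-6, D: 8=8.
P3 is at least as good everywhere and strictly better somewhere (tied only at B, C, D), so P3 weakly but not strictly dominates P4.

P3 weakly dominates P4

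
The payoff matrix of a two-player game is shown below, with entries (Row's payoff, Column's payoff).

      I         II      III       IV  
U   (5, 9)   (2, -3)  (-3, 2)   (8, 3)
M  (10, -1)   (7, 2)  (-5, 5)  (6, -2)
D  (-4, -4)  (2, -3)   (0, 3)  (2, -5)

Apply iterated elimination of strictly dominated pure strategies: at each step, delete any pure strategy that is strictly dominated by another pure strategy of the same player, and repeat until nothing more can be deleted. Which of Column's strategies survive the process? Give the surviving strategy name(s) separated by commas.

Column's strategy II is strictly dominated by III (U: 2>-3, M: 5>2, D: 3>-3) and is removed.
Column's strategy IV is strictly dominated by I (U: 9>3, M: -1>-2, D: -4>-5) and is removed.
Among the remaining strategies, none is strictly dominated by another pure strategy of the same player, so the elimination stops.
Surviving strategies — Row: {U, M, D}; Column: {I, III}.

I, III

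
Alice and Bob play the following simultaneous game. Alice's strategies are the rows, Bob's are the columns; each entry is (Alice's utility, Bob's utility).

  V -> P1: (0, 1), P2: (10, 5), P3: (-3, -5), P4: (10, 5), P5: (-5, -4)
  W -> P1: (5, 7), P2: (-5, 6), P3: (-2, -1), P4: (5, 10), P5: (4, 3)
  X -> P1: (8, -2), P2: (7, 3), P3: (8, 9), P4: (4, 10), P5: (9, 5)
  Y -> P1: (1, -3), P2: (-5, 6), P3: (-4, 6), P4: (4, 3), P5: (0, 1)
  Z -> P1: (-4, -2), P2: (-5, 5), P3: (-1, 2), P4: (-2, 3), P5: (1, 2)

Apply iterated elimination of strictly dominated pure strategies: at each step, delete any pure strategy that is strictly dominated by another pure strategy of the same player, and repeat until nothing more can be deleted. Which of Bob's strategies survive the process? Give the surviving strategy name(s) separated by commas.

P2, P4

For Alice, X strictly dominates Z on the remaining columns (P1: 8>-4, P2: 7>-5, P3: 8>-1, P4: 4>-2, P5: 9>1); eliminate Z.
For Bob, P4 strictly dominates P1 on the remaining rows (V: 5>1, W: 10>7, X: 10>-2, Y: 3>-3); eliminate P1.
For Bob, P4 strictly dominates P5 on the remaining rows (V: 5>-4, W: 10>3, X: 10>5, Y: 3>1); eliminate P5.
For Alice, V strictly dominates Y on the remaining columns (P2: 10>-5, P3: -3>-4, P4: 10>4); eliminate Y.
Bob's strategy P3 is strictly dominated by P4 (V: 5>-5, W: 10>-1, X: 10>9) and is removed.
Alice's strategy W is strictly dominated by V (P2: 10>-5, P4: 10>5) and is removed.
For Alice, V strictly dominates X on the remaining columns (P2: 10>7, P4: 10>4); eliminate X.
Among the remaining strategies, none is strictly dominated by another pure strategy of the same player, so the elimination stops.
Surviving strategies — Alice: {V}; Bob: {P2, P4}.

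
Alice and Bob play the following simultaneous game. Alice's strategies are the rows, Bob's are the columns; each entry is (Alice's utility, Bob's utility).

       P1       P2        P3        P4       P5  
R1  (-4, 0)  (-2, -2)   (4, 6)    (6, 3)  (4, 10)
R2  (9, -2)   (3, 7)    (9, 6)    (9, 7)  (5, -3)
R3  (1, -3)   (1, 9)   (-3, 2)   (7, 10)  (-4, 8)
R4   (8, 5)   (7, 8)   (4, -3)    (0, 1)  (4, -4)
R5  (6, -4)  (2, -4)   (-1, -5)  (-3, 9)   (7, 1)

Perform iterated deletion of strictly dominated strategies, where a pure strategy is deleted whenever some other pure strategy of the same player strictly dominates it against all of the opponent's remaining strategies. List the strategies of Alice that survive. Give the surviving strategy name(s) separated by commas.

R2, R4

Row R1 is eliminated: R2 beats it against every remaining column (P1: 9>-4, P2: 3>-2, P3: 9>4, P4: 9>6, P5: 5>4).
For Alice, R2 strictly dominates R3 on the remaining columns (P1: 9>1, P2: 3>1, P3: 9>-3, P4: 9>7, P5: 5>-4); eliminate R3.
Bob's strategy P3 is strictly dominated by P2 (R2: 7>6, R4: 8>-3, R5: -4>-5) and is removed.
For Bob, P4 strictly dominates P5 on the remaining rows (R2: 7>-3, R4: 1>-4, R5: 9>1); eliminate P5.
For Alice, R2 strictly dominates R5 on the remaining columns (P1: 9>6, P2: 3>2, P4: 9>-3); eliminate R5.
For Bob, P2 strictly dominates P1 on the remaining rows (R2: 7>-2, R4: 8>5); eliminate P1.
Among the remaining strategies, none is strictly dominated by another pure strategy of the same player, so the elimination stops.
Surviving strategies — Alice: {R2, R4}; Bob: {P2, P4}.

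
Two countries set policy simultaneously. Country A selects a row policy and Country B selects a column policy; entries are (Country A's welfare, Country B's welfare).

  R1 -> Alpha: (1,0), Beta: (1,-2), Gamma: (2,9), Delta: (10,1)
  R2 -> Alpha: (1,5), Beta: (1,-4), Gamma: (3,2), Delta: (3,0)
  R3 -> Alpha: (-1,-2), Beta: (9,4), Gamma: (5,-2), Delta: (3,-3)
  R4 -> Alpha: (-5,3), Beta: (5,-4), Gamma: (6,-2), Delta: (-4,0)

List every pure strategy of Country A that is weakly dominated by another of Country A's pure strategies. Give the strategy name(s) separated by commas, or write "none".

none

R1: no other strategy beats it everywhere (R2 at Delta (10>3); R3 at Alpha (1>-1); R4 at Alpha (1>-5)).
Nothing dominates R2: R1 at Gamma (3>2); R3 at Alpha (1>-1); R4 at Alpha (1>-5).
R3 is not dominated — it holds its own against R1 at Beta (9>1); R2 at Beta (9>1); R4 at Alpha (-1>-5).
R4 is not dominated — it holds its own against R1 at Beta (5>1); R2 at Beta (5>1); R3 at Gamma (6>5).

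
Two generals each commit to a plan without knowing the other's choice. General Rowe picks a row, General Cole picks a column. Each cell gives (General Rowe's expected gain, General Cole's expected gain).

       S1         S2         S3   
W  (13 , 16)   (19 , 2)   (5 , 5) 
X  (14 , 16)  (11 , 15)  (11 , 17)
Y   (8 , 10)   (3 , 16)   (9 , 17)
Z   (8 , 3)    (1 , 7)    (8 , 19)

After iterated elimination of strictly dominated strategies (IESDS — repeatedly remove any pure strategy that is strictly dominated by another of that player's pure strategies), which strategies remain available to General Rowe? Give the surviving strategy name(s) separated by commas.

Row Y is eliminated: X beats it against every remaining column (S1: 14>8, S2: 11>3, S3: 11>9).
Row Z is eliminated: X beats it against every remaining column (S1: 14>8, S2: 11>1, S3: 11>8).
General Cole's strategy S2 is strictly dominated by S1 (W: 16>2, X: 16>15) and is removed.
For General Rowe, X strictly dominates W on the remaining columns (S1: 14>13, S3: 11>5); eliminate W.
Column S1 is eliminated: S3 beats it against every remaining row (X: 17>16).
Among the remaining strategies, none is strictly dominated by another pure strategy of the same player, so the elimination stops.
Surviving strategies — General Rowe: {X}; General Cole: {S3}.

X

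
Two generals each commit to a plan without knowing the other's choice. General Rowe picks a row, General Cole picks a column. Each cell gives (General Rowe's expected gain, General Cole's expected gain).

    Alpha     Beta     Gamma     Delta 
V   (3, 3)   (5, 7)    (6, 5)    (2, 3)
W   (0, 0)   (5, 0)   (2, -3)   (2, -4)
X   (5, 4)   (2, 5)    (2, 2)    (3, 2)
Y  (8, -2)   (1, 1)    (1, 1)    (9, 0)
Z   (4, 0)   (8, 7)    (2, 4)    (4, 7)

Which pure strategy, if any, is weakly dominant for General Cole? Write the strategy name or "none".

Beta vs Alpha: V: 7>3, W: 0=0, X: 5>4, Y: 1>-2, Z: 7>0.
Beta vs Gamma: V: 7>5, W: 0>-3, X: 5>2, Y: 1=1, Z: 7>4.
Beta vs Delta: V: 7>3, W: 0>-4, X: 5>2, Y: 1>0, Z: 7=7.
Beta is at least as good as every other strategy against every opponent action, so it is weakly dominant.

Beta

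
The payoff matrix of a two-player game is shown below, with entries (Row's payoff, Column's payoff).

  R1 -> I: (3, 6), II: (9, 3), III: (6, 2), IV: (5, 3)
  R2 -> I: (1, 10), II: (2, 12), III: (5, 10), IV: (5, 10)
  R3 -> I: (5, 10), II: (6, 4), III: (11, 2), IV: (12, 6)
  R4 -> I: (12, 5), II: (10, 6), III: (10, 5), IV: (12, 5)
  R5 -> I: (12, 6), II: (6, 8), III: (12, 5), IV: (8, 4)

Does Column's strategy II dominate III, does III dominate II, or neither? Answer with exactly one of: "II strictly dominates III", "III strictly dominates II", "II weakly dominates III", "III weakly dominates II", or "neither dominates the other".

Compare II to III across each choice by Row: R1: 3>2, R2: 12>10, R3: 4>2, R4: 6>5, R5: 8>5.
II gives a strictly higher payoff against each choice by Row, so II strictly dominates III.

II strictly dominates III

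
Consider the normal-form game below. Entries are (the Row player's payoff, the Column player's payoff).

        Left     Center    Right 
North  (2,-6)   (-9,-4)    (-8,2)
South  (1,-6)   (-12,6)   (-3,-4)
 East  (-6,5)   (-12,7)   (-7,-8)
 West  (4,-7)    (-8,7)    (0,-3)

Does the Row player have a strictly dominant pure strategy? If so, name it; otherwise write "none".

West vs North: Left: 4>2, Center: -8>-9, Right: 0>-8.
West vs South: Left: 4>1, Center: -8>-12, Right: 0>-3.
West vs East: Left: 4>-6, Center: -8>-12, Right: 0>-7.
West strictly beats every other strategy against every opponent action, so it is strictly dominant.

West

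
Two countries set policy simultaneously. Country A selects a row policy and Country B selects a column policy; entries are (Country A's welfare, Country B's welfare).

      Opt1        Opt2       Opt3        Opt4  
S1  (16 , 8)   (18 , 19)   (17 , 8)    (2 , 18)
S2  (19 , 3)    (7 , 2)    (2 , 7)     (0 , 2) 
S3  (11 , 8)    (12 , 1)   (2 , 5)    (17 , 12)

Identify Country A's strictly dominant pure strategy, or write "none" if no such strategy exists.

none

S1 fails to dominate S2 at Opt1 (16<19).
S2 fails to dominate S1 at Opt2 (7<18).
S3 fails to dominate S1 at Opt1 (11<16).
No single strategy dominates all the others.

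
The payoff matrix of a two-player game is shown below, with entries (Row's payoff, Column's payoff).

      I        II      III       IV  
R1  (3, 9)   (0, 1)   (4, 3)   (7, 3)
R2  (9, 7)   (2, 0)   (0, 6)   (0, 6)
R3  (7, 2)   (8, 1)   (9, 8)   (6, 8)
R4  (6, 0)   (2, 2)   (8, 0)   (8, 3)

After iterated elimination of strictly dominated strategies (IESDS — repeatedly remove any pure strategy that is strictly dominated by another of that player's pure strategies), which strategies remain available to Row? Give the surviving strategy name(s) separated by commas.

Row R1 is eliminated: R4 beats it against every remaining column (I: 6>3, II: 2>0, III: 8>4, IV: 8>7).
Column II is eliminated: IV beats it against every remaining row (R2: 6>0, R3: 8>1, R4: 3>2).
Among the remaining strategies, none is strictly dominated by another pure strategy of the same player, so the elimination stops.
Surviving strategies — Row: {R2, R3, R4}; Column: {I, III, IV}.

R2, R3, R4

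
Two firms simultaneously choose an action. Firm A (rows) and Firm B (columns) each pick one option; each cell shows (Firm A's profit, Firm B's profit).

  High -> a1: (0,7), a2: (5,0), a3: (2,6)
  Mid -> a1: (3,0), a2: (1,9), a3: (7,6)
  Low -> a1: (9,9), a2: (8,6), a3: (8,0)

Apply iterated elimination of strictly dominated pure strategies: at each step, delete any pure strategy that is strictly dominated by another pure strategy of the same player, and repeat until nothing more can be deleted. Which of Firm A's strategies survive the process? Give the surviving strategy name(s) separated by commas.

Low

Firm A's strategy High is strictly dominated by Low (a1: 9>0, a2: 8>5, a3: 8>2) and is removed.
Row Mid is eliminated: Low beats it against every remaining column (a1: 9>3, a2: 8>1, a3: 8>7).
Column a2 is eliminated: a1 beats it against every remaining row (Low: 9>6).
Firm B's strategy a3 is strictly dominated by a1 (Low: 9>0) and is removed.
Among the remaining strategies, none is strictly dominated by another pure strategy of the same player, so the elimination stops.
Surviving strategies — Firm A: {Low}; Firm B: {a1}.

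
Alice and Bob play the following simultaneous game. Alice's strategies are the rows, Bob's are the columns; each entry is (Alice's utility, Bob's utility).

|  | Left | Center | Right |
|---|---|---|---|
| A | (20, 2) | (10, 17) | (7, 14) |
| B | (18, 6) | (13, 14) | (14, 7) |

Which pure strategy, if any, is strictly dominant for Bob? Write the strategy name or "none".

Center

Center vs Left: A: 17>2, B: 14>6.
Center vs Right: A: 17>14, B: 14>7.
Center strictly beats every other strategy against every opponent action, so it is strictly dominant.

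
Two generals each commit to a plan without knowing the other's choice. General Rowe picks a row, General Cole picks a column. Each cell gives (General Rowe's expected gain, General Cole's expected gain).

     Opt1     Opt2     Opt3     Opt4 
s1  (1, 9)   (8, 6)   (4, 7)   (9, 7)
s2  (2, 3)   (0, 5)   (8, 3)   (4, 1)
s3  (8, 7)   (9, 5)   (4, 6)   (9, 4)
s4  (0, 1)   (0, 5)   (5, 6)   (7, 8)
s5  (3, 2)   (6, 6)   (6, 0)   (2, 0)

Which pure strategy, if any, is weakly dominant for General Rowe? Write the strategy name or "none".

s1 fails to dominate s2 at Opt1 (1<2).
s2 fails to dominate s1 at Opt2 (0<8).
s3 fails to dominate s2 at Opt3 (4<8).
s4 fails to dominate s1 at Opt1 (0<1).
s5 fails to dominate s1 at Opt2 (6<8).
No single strategy dominates all the others.

none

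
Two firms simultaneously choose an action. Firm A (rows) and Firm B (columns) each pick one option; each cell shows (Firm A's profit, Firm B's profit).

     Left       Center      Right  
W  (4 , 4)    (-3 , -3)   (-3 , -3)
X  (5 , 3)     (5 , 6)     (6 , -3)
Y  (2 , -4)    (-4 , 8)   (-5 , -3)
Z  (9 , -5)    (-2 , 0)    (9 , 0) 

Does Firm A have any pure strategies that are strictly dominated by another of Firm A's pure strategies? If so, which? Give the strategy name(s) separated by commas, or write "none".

X strictly dominates W — Left: 5>4, Center: 5>-3, Right: 6>-3.
X: no other strategy beats it everywhere (W at Left (5>4); Y at Left (5>2); Z at Center (5>-2)).
Y is strictly dominated by W (Left: 4>2, Center: -3>-4, Right: -3>-5).
Z: no other strategy beats it everywhere (W at Left (9>4); X at Left (9>5); Y at Left (9>2)).

W, Y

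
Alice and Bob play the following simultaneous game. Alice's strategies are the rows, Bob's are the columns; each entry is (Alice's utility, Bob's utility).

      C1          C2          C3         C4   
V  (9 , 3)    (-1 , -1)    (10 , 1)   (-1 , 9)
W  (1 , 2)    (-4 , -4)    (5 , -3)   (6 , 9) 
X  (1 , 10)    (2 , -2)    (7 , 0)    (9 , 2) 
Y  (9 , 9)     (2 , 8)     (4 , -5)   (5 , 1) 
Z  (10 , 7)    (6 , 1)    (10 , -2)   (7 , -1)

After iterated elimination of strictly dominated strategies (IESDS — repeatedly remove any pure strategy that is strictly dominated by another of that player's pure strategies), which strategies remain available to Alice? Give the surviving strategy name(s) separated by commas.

For Alice, Z strictly dominates W on the remaining columns (C1: 10>1, C2: 6>-4, C3: 10>5, C4: 7>6); eliminate W.
Row Y is eliminated: Z beats it against every remaining column (C1: 10>9, C2: 6>2, C3: 10>4, C4: 7>5).
Bob's strategy C2 is strictly dominated by C1 (V: 3>-1, X: 10>-2, Z: 7>1) and is removed.
Column C3 is eliminated: C1 beats it against every remaining row (V: 3>1, X: 10>0, Z: 7>-2).
Alice's strategy V is strictly dominated by Z (C1: 10>9, C4: 7>-1) and is removed.
Bob's strategy C4 is strictly dominated by C1 (X: 10>2, Z: 7>-1) and is removed.
Alice's strategy X is strictly dominated by Z (C1: 10>1) and is removed.
Among the remaining strategies, none is strictly dominated by another pure strategy of the same player, so the elimination stops.
Surviving strategies — Alice: {Z}; Bob: {C1}.

Z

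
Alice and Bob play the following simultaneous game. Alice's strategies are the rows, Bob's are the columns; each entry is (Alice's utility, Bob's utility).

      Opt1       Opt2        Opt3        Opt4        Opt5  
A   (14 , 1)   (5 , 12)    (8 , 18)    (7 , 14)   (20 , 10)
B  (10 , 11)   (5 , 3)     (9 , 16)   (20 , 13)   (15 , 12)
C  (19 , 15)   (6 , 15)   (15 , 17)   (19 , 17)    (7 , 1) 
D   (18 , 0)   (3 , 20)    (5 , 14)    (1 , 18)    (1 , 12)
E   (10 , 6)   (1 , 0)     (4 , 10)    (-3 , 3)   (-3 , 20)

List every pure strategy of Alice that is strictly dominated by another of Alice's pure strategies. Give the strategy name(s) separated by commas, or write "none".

D, E

A is not dominated — it holds its own against B at Opt1 (14>10); C at Opt5 (20>7); D at Opt2 (5>3); E at Opt1 (14>10).
B is not dominated — it holds its own against A at Opt2 (5=5); C at Opt4 (20>19); D at Opt2 (5>3); E at Opt1 (10=10).
C is not dominated — it holds its own against A at Opt1 (19>14); B at Opt1 (19>10); D at Opt1 (19>18); E at Opt1 (19>10).
C strictly dominates D — Opt1: 19>18, Opt2: 6>3, Opt3: 15>5, Opt4: 19>1, Opt5: 7>1.
E is strictly dominated by A (Opt1: 14>10, Opt2: 5>1, Opt3: 8>4, Opt4: 7>-3, Opt5: 20>-3).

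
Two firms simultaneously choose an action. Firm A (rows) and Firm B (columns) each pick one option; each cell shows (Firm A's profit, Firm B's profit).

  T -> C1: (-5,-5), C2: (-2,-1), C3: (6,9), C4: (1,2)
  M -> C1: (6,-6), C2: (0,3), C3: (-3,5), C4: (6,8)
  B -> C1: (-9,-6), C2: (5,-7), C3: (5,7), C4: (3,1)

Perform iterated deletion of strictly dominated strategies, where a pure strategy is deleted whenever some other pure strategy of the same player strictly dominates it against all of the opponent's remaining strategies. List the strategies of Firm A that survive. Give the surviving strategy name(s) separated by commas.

Column C1 is eliminated: C3 beats it against every remaining row (T: 9>-5, M: 5>-6, B: 7>-6).
Column C2 is eliminated: C3 beats it against every remaining row (T: 9>-1, M: 5>3, B: 7>-7).
Among the remaining strategies, none is strictly dominated by another pure strategy of the same player, so the elimination stops.
Surviving strategies — Firm A: {T, M, B}; Firm B: {C3, C4}.

T, M, B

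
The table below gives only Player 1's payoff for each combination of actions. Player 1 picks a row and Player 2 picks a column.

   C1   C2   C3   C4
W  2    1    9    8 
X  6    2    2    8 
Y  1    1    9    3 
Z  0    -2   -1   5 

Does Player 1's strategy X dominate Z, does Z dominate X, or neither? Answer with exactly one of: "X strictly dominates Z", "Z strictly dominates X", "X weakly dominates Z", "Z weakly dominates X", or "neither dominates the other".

X's payoffs vs Z's, by Player 2's action — C1: 6>0, C2: 2>-2, C3: 2>-1, C4: 8>5.
X gives a strictly higher payoff against every action of Player 2, so X strictly dominates Z.

X strictly dominates Z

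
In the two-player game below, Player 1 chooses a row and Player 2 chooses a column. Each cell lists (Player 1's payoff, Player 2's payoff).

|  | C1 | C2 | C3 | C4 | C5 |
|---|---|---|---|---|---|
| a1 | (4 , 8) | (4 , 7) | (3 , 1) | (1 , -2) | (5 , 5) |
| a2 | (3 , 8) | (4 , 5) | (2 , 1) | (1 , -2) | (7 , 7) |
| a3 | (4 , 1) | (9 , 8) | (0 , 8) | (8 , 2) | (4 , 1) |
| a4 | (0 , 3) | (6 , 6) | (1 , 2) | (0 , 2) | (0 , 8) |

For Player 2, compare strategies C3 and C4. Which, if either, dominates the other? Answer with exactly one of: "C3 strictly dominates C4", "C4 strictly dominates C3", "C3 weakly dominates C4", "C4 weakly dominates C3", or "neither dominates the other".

C3's payoffs vs C4's, by Player 1's action — a1: 1>-2, a2: 1>-2, a3: 8>2, a4: 2=2.
C3 is at least as good everywhere and strictly better somewhere (tied only at a4), so C3 weakly but not strictly dominates C4.

C3 weakly dominates C4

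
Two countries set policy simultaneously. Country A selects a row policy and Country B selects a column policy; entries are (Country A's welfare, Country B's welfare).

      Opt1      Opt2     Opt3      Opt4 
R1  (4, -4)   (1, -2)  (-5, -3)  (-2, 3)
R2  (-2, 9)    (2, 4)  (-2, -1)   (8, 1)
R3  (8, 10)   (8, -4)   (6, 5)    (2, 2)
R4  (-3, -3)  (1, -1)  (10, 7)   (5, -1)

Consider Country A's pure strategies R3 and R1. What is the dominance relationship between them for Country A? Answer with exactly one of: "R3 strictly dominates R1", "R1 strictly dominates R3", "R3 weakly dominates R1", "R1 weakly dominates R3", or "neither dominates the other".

R3 strictly dominates R1

Compare R3 to R1 across every action of Country B: Opt1: 8>4, Opt2: 8>1, Opt3: 6>-5, Opt4: 2>-2.
R3 gives a strictly higher payoff against every action of Country B, so R3 strictly dominates R1.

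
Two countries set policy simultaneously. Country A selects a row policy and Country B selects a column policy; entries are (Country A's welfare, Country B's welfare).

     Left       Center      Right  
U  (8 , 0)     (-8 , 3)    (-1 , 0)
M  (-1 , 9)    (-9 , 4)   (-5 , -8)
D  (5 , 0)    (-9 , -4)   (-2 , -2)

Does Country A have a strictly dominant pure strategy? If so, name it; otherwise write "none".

U

U vs M: Left: 8>-1, Center: -8>-9, Right: -1>-5.
U vs D: Left: 8>5, Center: -8>-9, Right: -1>-2.
U strictly beats every other strategy against every opponent action, so it is strictly dominant.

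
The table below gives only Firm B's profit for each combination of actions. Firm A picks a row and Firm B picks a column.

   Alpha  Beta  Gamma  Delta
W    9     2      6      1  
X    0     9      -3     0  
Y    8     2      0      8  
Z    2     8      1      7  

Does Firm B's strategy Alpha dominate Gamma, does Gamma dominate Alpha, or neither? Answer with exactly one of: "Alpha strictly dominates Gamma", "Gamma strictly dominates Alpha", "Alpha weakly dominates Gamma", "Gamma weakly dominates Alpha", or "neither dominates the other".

Alpha strictly dominates Gamma

Compare Alpha to Gamma across each choice by Firm A: W: 9>6, X: 0>-3, Y: 8>0, Z: 2>1.
Every comparison favours Alpha, so Alpha strictly dominates Gamma.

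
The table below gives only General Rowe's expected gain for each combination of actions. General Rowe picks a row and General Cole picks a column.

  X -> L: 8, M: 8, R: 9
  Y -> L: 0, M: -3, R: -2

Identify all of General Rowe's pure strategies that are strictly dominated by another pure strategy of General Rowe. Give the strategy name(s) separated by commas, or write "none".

X: no other strategy beats it everywhere (Y at L (8>0)).
X strictly dominates Y — L: 8>0, M: 8>-3, R: 9>-2.

Y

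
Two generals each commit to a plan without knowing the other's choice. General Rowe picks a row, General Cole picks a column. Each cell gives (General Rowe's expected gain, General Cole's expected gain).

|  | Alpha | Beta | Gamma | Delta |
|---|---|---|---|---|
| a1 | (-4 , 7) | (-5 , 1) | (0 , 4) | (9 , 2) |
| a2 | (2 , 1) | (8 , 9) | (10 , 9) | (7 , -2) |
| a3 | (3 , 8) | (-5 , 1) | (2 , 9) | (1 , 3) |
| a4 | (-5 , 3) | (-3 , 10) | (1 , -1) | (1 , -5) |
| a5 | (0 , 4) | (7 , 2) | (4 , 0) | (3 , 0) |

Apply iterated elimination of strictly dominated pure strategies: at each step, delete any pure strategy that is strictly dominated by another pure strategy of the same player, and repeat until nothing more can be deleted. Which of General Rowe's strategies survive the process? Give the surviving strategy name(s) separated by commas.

General Rowe's strategy a4 is strictly dominated by a2 (Alpha: 2>-5, Beta: 8>-3, Gamma: 10>1, Delta: 7>1) and is removed.
General Rowe's strategy a5 is strictly dominated by a2 (Alpha: 2>0, Beta: 8>7, Gamma: 10>4, Delta: 7>3) and is removed.
General Cole's strategy Delta is strictly dominated by Alpha (a1: 7>2, a2: 1>-2, a3: 8>3) and is removed.
General Rowe's strategy a1 is strictly dominated by a2 (Alpha: 2>-4, Beta: 8>-5, Gamma: 10>0) and is removed.
For General Cole, Gamma strictly dominates Alpha on the remaining rows (a2: 9>1, a3: 9>8); eliminate Alpha.
General Rowe's strategy a3 is strictly dominated by a2 (Beta: 8>-5, Gamma: 10>2) and is removed.
Among the remaining strategies, none is strictly dominated by another pure strategy of the same player, so the elimination stops.
Surviving strategies — General Rowe: {a2}; General Cole: {Beta, Gamma}.

a2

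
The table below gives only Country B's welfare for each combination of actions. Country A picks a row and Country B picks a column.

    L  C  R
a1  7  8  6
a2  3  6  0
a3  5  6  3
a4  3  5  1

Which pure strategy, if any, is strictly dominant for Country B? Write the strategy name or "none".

C vs L: a1: 8>7, a2: 6>3, a3: 6>5, a4: 5>3.
C vs R: a1: 8>6, a2: 6>0, a3: 6>3, a4: 5>1.
C strictly beats every other strategy against every opponent action, so it is strictly dominant.

C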